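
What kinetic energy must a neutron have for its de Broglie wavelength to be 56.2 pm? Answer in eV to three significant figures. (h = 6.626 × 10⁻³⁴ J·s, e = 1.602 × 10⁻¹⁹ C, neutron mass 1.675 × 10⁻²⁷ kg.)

KE = 0.259 eV

p = h/λ = 6.626 × 10⁻³⁴ / 5.620 × 10⁻¹¹ = 1.179 × 10⁻²³ kg·m/s.
KE = p²/(2m) = (1.179 × 10⁻²³)² / (2 × 1.675 × 10⁻²⁷) = 4.149 × 10⁻²⁰ J = 0.259 eV.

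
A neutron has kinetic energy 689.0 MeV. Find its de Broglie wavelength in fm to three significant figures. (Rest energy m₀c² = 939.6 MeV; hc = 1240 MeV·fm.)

Total energy E = KE + m₀c² = 689.0 + 939.6 = 1628.6 MeV.
(pc)² = E² − (m₀c²)² = (1628.6)² − (939.6)² = 1.769 × 10⁶ MeV², so pc = 1330 MeV.
λ = hc/(pc) = 1240 MeV·fm / 1330 MeV = 0.932 fm.

λ = 0.932 fm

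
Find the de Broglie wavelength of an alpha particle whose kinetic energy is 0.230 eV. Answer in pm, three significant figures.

λ = 29.9 pm

KE = 0.230 eV = 3.685 × 10⁻²⁰ J.
p = √(2mKE) = √(2 × 6.645 × 10⁻²⁷ × 3.685 × 10⁻²⁰) = 2.213 × 10⁻²³ kg·m/s.
λ = h/p = 6.626 × 10⁻³⁴ / 2.213 × 10⁻²³ = 2.99 × 10⁻¹¹ m = 29.9 pm.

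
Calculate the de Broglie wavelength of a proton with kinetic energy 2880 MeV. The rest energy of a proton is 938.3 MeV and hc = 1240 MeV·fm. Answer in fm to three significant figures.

λ = 0.335 fm

Total energy E = KE + m₀c² = 2880 + 938.3 = 3818.3 MeV.
(pc)² = E² − (m₀c²)² = (3818.3)² − (938.3)² = 1.370 × 10⁷ MeV², so pc = 3701 MeV.
λ = hc/(pc) = 1240 MeV·fm / 3701 MeV = 0.335 fm.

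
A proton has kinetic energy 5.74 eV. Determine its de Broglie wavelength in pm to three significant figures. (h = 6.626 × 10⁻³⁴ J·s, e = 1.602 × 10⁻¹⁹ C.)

KE = 5.74 eV = 9.195 × 10⁻¹⁹ J.
p = √(2mKE) = √(2 × 1.673 × 10⁻²⁷ × 9.195 × 10⁻¹⁹) = 5.547 × 10⁻²³ kg·m/s.
λ = h/p = 6.626 × 10⁻³⁴ / 5.547 × 10⁻²³ = 1.19 × 10⁻¹¹ m = 11.9 pm.

λ = 11.9 pm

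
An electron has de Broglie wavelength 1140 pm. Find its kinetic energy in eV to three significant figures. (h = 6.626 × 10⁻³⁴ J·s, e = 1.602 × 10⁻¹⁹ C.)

KE = 1.16 eV

p = h/λ = 6.626 × 10⁻³⁴ / 1.140 × 10⁻⁹ = 5.812 × 10⁻²⁵ kg·m/s.
KE = p²/(2m) = (5.812 × 10⁻²⁵)² / (2 × 9.109 × 10⁻³¹) = 1.854 × 10⁻¹⁹ J = 1.16 eV.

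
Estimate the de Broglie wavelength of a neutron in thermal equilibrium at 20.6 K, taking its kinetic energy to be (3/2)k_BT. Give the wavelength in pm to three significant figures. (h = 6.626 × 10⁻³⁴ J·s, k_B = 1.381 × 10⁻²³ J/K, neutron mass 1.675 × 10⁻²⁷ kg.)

λ = 554 pm

KE = (3/2)k_BT = 1.5 × 1.381 × 10⁻²³ × 20.6 = 4.267 × 10⁻²² J.
p = √(2mKE) = √(2 × 1.675 × 10⁻²⁷ × 4.267 × 10⁻²²) = 1.196 × 10⁻²⁴ kg·m/s.
λ = h/p = 5.54 × 10⁻¹⁰ m = 554 pm.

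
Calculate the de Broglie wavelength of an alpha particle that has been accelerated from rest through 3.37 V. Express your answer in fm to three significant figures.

KE = 2eV = 2 × 1.602 × 10⁻¹⁹ × 3.370 = 1.080 × 10⁻¹⁸ J.
p = √(2mKE) = √(2 × 6.645 × 10⁻²⁷ × 1.080 × 10⁻¹⁸) = 1.198 × 10⁻²² kg·m/s.
λ = h/p = 6.626 × 10⁻³⁴ / 1.198 × 10⁻²² = 5.53 × 10⁻¹² m = 5530 fm.

λ = 5530 fm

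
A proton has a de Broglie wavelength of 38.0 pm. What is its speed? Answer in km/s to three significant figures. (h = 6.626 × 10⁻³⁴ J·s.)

v = 10.4 km/s

p = h/λ = 6.626 × 10⁻³⁴ / 3.800 × 10⁻¹¹ = 1.744 × 10⁻²³ kg·m/s.
v = p/m = 1.744 × 10⁻²³ / 1.673 × 10⁻²⁷ = 1.04 × 10⁴ m/s = 10.4 km/s.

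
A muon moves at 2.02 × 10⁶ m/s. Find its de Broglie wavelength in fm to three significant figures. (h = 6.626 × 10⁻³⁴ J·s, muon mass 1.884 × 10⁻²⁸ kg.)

p = mv = 1.884 × 10⁻²⁸ × 2.02 × 10⁶ = 3.806 × 10⁻²² kg·m/s.
λ = h/p = 6.626 × 10⁻³⁴ / 3.806 × 10⁻²² = 1.74 × 10⁻¹² m = 1740 fm.

λ = 1740 fm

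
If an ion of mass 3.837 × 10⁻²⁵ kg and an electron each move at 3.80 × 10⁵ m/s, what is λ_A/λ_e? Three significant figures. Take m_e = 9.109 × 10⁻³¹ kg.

At fixed v, p = mv so λ = h/(mv) ∝ 1/m.
λ_A/λ_e = m_e/m_A = 9.109 × 10⁻³¹/3.837 × 10⁻²⁵ = 2.37 × 10⁻⁶.

λ_A/λ_e = 2.37 × 10⁻⁶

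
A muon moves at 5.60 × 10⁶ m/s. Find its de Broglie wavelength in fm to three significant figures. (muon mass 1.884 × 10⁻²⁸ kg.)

λ = 628 fm

p = mv = 1.884 × 10⁻²⁸ × 5.60 × 10⁶ = 1.055 × 10⁻²¹ kg·m/s.
λ = h/p = 6.626 × 10⁻³⁴ / 1.055 × 10⁻²¹ = 6.28 × 10⁻¹³ m = 628 fm.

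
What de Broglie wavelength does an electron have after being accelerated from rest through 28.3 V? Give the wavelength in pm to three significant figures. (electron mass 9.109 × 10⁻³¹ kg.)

λ = 231 pm

KE = eV = 1.602 × 10⁻¹⁹ × 28.30 = 4.534 × 10⁻¹⁸ J.
p = √(2mKE) = √(2 × 9.109 × 10⁻³¹ × 4.534 × 10⁻¹⁸) = 2.874 × 10⁻²⁴ kg·m/s.
λ = h/p = 6.626 × 10⁻³⁴ / 2.874 × 10⁻²⁴ = 2.31 × 10⁻¹⁰ m = 231 pm.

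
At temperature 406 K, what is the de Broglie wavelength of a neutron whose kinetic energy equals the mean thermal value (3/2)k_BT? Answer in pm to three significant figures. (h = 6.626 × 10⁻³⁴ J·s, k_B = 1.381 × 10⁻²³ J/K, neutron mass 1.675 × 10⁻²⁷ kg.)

λ = 125 pm

KE = (3/2)k_BT = 1.5 × 1.381 × 10⁻²³ × 406 = 8.410 × 10⁻²¹ J.
p = √(2mKE) = √(2 × 1.675 × 10⁻²⁷ × 8.410 × 10⁻²¹) = 5.308 × 10⁻²⁴ kg·m/s.
λ = h/p = 1.25 × 10⁻¹⁰ m = 125 pm.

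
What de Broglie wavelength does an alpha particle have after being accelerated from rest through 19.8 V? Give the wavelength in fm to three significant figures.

λ = 2280 fm

KE = 2eV = 2 × 1.602 × 10⁻¹⁹ × 19.80 = 6.344 × 10⁻¹⁸ J.
p = √(2mKE) = √(2 × 6.645 × 10⁻²⁷ × 6.344 × 10⁻¹⁸) = 2.904 × 10⁻²² kg·m/s.
λ = h/p = 6.626 × 10⁻³⁴ / 2.904 × 10⁻²² = 2.28 × 10⁻¹² m = 2280 fm.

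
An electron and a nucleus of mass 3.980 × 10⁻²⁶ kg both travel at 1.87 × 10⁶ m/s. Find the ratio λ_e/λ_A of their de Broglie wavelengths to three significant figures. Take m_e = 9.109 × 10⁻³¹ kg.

At fixed v, p = mv so λ = h/(mv) ∝ 1/m.
λ_e/λ_A = m_A/m_e = 3.980 × 10⁻²⁶/9.109 × 10⁻³¹ = 4.37 × 10⁴.

λ_e/λ_A = 4.37 × 10⁴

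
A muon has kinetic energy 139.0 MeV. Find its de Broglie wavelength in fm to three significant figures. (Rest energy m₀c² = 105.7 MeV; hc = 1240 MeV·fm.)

λ = 5.62 fm

Total energy E = KE + m₀c² = 139.0 + 105.7 = 244.7 MeV.
(pc)² = E² − (m₀c²)² = (244.7)² − (105.7)² = 4.871 × 10⁴ MeV², so pc = 220.7 MeV.
λ = hc/(pc) = 1240 MeV·fm / 220.7 MeV = 5.62 fm.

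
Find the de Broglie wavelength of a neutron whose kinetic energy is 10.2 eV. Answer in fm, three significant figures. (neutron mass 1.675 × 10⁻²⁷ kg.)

λ = 8960 fm

KE = 10.2 eV = 1.634 × 10⁻¹⁸ J.
p = √(2mKE) = √(2 × 1.675 × 10⁻²⁷ × 1.634 × 10⁻¹⁸) = 7.399 × 10⁻²³ kg·m/s.
λ = h/p = 6.626 × 10⁻³⁴ / 7.399 × 10⁻²³ = 8.96 × 10⁻¹² m = 8960 fm.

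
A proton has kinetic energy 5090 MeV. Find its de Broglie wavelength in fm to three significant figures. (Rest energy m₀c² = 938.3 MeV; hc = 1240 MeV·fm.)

Total energy E = KE + m₀c² = 5090 + 938.3 = 6028.3 MeV.
(pc)² = E² − (m₀c²)² = (6028.3)² − (938.3)² = 3.546 × 10⁷ MeV², so pc = 5955 MeV.
λ = hc/(pc) = 1240 MeV·fm / 5955 MeV = 0.208 fm.

λ = 0.208 fm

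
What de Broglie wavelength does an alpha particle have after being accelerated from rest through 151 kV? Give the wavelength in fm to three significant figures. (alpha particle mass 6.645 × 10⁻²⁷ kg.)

λ = 26.1 fm

KE = 2eV = 2 × 1.602 × 10⁻¹⁹ × 1.510 × 10⁵ = 4.838 × 10⁻¹⁴ J.
p = √(2mKE) = √(2 × 6.645 × 10⁻²⁷ × 4.838 × 10⁻¹⁴) = 2.536 × 10⁻²⁰ kg·m/s.
λ = h/p = 6.626 × 10⁻³⁴ / 2.536 × 10⁻²⁰ = 2.61 × 10⁻¹⁴ m = 26.1 fm.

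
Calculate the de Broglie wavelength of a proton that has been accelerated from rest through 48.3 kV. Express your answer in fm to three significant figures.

λ = 130 fm

KE = eV = 1.602 × 10⁻¹⁹ × 4.830 × 10⁴ = 7.738 × 10⁻¹⁵ J.
p = √(2mKE) = √(2 × 1.673 × 10⁻²⁷ × 7.738 × 10⁻¹⁵) = 5.088 × 10⁻²¹ kg·m/s.
λ = h/p = 6.626 × 10⁻³⁴ / 5.088 × 10⁻²¹ = 1.30 × 10⁻¹³ m = 130 fm.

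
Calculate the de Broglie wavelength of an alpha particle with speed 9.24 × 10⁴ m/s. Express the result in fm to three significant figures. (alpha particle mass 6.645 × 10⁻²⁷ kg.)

p = mv = 6.645 × 10⁻²⁷ × 9.24 × 10⁴ = 6.140 × 10⁻²² kg·m/s.
λ = h/p = 6.626 × 10⁻³⁴ / 6.140 × 10⁻²² = 1.08 × 10⁻¹² m = 1080 fm.

λ = 1080 fm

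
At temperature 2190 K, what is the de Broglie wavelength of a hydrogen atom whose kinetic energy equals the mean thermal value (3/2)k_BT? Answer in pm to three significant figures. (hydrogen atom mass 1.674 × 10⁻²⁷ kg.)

KE = (3/2)k_BT = 1.5 × 1.381 × 10⁻²³ × 2190 = 4.537 × 10⁻²⁰ J.
p = √(2mKE) = √(2 × 1.674 × 10⁻²⁷ × 4.537 × 10⁻²⁰) = 1.232 × 10⁻²³ kg·m/s.
λ = h/p = 5.38 × 10⁻¹¹ m = 53.8 pm.

λ = 53.8 pm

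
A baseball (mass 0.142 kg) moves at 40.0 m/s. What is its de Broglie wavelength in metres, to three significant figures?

λ = 1.17 × 10⁻³⁴ m

p = mv = 0.142 × 40.0 = 5.680 kg·m/s.
λ = h/p = 6.626 × 10⁻³⁴ / 5.680 = 1.17 × 10⁻³⁴ m.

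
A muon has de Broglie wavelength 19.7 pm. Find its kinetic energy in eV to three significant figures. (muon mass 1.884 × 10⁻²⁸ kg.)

p = h/λ = 6.626 × 10⁻³⁴ / 1.970 × 10⁻¹¹ = 3.363 × 10⁻²³ kg·m/s.
KE = p²/(2m) = (3.363 × 10⁻²³)² / (2 × 1.884 × 10⁻²⁸) = 3.002 × 10⁻¹⁸ J = 18.7 eV.

KE = 18.7 eV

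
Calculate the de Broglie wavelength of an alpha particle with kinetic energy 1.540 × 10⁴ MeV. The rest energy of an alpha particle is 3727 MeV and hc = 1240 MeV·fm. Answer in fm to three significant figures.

Total energy E = KE + m₀c² = 1.540 × 10⁴ + 3727 = 19127 MeV.
(pc)² = E² − (m₀c²)² = (19127)² − (3727)² = 3.520 × 10⁸ MeV², so pc = 1.876 × 10⁴ MeV.
λ = hc/(pc) = 1240 MeV·fm / 1.876 × 10⁴ MeV = 0.0661 fm.

λ = 0.0661 fm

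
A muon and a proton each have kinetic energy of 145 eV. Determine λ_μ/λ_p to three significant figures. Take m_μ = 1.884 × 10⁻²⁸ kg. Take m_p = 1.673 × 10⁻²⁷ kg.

λ_μ/λ_p = 2.98

At fixed KE, p = √(2mKE) so λ = h/p ∝ 1/√m.
λ_μ/λ_p = √(m_p/m_μ) = √(1.673 × 10⁻²⁷/1.884 × 10⁻²⁸) = √(8.880) = 2.98.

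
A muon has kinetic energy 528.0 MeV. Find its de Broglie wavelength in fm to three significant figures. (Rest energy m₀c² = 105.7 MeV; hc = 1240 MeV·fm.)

λ = 1.98 fm

Total energy E = KE + m₀c² = 528.0 + 105.7 = 633.7 MeV.
(pc)² = E² − (m₀c²)² = (633.7)² − (105.7)² = 3.904 × 10⁵ MeV², so pc = 624.8 MeV.
λ = hc/(pc) = 1240 MeV·fm / 624.8 MeV = 1.98 fm.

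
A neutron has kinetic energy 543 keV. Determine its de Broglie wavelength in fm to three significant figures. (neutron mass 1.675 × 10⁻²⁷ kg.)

KE = 543 keV = 8.699 × 10⁻¹⁴ J.
p = √(2mKE) = √(2 × 1.675 × 10⁻²⁷ × 8.699 × 10⁻¹⁴) = 1.707 × 10⁻²⁰ kg·m/s.
λ = h/p = 6.626 × 10⁻³⁴ / 1.707 × 10⁻²⁰ = 3.88 × 10⁻¹⁴ m = 38.8 fm.

λ = 38.8 fm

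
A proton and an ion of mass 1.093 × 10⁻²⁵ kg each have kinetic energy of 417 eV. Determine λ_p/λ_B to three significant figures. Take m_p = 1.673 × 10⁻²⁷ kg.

λ_p/λ_B = 8.08

At fixed KE, p = √(2mKE) so λ = h/p ∝ 1/√m.
λ_p/λ_B = √(m_B/m_p) = √(1.093 × 10⁻²⁵/1.673 × 10⁻²⁷) = √(65.33) = 8.08.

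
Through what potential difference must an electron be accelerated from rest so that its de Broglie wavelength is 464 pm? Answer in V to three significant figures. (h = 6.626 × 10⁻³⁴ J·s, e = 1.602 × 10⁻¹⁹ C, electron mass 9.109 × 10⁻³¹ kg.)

V = 6.99 V

p = h/λ = 6.626 × 10⁻³⁴ / 4.640 × 10⁻¹⁰ = 1.428 × 10⁻²⁴ kg·m/s.
KE = p²/(2m) = 1.119 × 10⁻¹⁸ J.
V = KE/e = 1.119 × 10⁻¹⁸ / (1.602 × 10⁻¹⁹) = 6.99 V.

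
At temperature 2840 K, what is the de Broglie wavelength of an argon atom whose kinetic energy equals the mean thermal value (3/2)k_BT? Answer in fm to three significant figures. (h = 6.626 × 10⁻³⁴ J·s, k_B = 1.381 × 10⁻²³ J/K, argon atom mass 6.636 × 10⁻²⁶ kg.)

KE = (3/2)k_BT = 1.5 × 1.381 × 10⁻²³ × 2840 = 5.883 × 10⁻²⁰ J.
p = √(2mKE) = √(2 × 6.636 × 10⁻²⁶ × 5.883 × 10⁻²⁰) = 8.836 × 10⁻²³ kg·m/s.
λ = h/p = 7.50 × 10⁻¹² m = 7500 fm.

λ = 7500 fm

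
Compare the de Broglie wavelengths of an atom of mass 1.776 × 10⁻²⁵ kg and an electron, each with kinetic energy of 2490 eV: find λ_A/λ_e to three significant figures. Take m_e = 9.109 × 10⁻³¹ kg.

At fixed KE, p = √(2mKE) so λ = h/p ∝ 1/√m.
λ_A/λ_e = √(m_e/m_A) = √(9.109 × 10⁻³¹/1.776 × 10⁻²⁵) = √(5.129 × 10⁻⁶) = 2.26 × 10⁻³.

λ_A/λ_e = 2.26 × 10⁻³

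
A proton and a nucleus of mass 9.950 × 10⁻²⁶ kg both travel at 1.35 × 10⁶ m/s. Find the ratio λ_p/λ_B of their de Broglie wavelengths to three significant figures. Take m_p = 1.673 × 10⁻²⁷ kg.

At fixed v, p = mv so λ = h/(mv) ∝ 1/m.
λ_p/λ_B = m_B/m_p = 9.950 × 10⁻²⁶/1.673 × 10⁻²⁷ = 59.5.

λ_p/λ_B = 59.5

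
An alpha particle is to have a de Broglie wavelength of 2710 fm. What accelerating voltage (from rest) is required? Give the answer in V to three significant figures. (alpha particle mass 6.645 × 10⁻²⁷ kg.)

p = h/λ = 6.626 × 10⁻³⁴ / 2.710 × 10⁻¹² = 2.445 × 10⁻²² kg·m/s.
KE = p²/(2m) = 4.498 × 10⁻¹⁸ J.
V = KE/2e = 4.498 × 10⁻¹⁸ / (2 × 1.602 × 10⁻¹⁹) = 14.0 V.

V = 14.0 V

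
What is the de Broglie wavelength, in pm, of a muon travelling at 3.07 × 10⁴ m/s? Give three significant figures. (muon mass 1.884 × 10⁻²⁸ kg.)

p = mv = 1.884 × 10⁻²⁸ × 3.07 × 10⁴ = 5.784 × 10⁻²⁴ kg·m/s.
λ = h/p = 6.626 × 10⁻³⁴ / 5.784 × 10⁻²⁴ = 1.15 × 10⁻¹⁰ m = 115 pm.

λ = 115 pm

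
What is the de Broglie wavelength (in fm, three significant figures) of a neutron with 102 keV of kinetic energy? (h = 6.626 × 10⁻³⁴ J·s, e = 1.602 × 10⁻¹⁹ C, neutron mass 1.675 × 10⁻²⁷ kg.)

KE = 102 keV = 1.634 × 10⁻¹⁴ J.
p = √(2mKE) = √(2 × 1.675 × 10⁻²⁷ × 1.634 × 10⁻¹⁴) = 7.399 × 10⁻²¹ kg·m/s.
λ = h/p = 6.626 × 10⁻³⁴ / 7.399 × 10⁻²¹ = 8.96 × 10⁻¹⁴ m = 89.6 fm.

λ = 89.6 fm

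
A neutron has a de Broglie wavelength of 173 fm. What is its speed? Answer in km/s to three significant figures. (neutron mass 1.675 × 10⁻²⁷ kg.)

v = 2290 km/s

p = h/λ = 6.626 × 10⁻³⁴ / 1.730 × 10⁻¹³ = 3.830 × 10⁻²¹ kg·m/s.
v = p/m = 3.830 × 10⁻²¹ / 1.675 × 10⁻²⁷ = 2.29 × 10⁶ m/s = 2290 km/s.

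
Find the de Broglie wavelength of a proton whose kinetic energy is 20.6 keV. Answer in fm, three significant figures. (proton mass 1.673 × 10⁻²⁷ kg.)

KE = 20.6 keV = 3.300 × 10⁻¹⁵ J.
p = √(2mKE) = √(2 × 1.673 × 10⁻²⁷ × 3.300 × 10⁻¹⁵) = 3.323 × 10⁻²¹ kg·m/s.
λ = h/p = 6.626 × 10⁻³⁴ / 3.323 × 10⁻²¹ = 1.99 × 10⁻¹³ m = 199 fm.

λ = 199 fm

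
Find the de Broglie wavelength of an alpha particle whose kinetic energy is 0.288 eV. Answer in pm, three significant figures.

KE = 0.288 eV = 4.614 × 10⁻²⁰ J.
p = √(2mKE) = √(2 × 6.645 × 10⁻²⁷ × 4.614 × 10⁻²⁰) = 2.476 × 10⁻²³ kg·m/s.
λ = h/p = 6.626 × 10⁻³⁴ / 2.476 × 10⁻²³ = 2.68 × 10⁻¹¹ m = 26.8 pm.

λ = 26.8 pm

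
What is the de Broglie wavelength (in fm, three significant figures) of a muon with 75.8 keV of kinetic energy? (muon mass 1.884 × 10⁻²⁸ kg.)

KE = 75.8 keV = 1.214 × 10⁻¹⁴ J.
p = √(2mKE) = √(2 × 1.884 × 10⁻²⁸ × 1.214 × 10⁻¹⁴) = 2.139 × 10⁻²¹ kg·m/s.
λ = h/p = 6.626 × 10⁻³⁴ / 2.139 × 10⁻²¹ = 3.10 × 10⁻¹³ m = 310 fm.

λ = 310 fm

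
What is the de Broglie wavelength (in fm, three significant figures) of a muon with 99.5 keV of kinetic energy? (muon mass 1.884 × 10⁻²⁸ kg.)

λ = 270 fm

KE = 99.5 keV = 1.594 × 10⁻¹⁴ J.
p = √(2mKE) = √(2 × 1.884 × 10⁻²⁸ × 1.594 × 10⁻¹⁴) = 2.451 × 10⁻²¹ kg·m/s.
λ = h/p = 6.626 × 10⁻³⁴ / 2.451 × 10⁻²¹ = 2.70 × 10⁻¹³ m = 270 fm.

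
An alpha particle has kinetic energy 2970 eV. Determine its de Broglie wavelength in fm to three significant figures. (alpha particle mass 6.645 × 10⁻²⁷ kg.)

λ = 263 fm

KE = 2970 eV = 4.758 × 10⁻¹⁶ J.
p = √(2mKE) = √(2 × 6.645 × 10⁻²⁷ × 4.758 × 10⁻¹⁶) = 2.515 × 10⁻²¹ kg·m/s.
λ = h/p = 6.626 × 10⁻³⁴ / 2.515 × 10⁻²¹ = 2.63 × 10⁻¹³ m = 263 fm.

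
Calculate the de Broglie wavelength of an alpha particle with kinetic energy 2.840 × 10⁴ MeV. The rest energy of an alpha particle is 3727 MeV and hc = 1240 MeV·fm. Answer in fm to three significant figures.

λ = 0.0389 fm

Total energy E = KE + m₀c² = 2.840 × 10⁴ + 3727 = 32127 MeV.
(pc)² = E² − (m₀c²)² = (32127)² − (3727)² = 1.018 × 10⁹ MeV², so pc = 3.191 × 10⁴ MeV.
λ = hc/(pc) = 1240 MeV·fm / 3.191 × 10⁴ MeV = 0.0389 fm.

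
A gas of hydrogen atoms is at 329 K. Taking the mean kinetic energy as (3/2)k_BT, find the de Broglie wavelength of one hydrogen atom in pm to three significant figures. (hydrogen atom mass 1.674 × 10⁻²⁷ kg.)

KE = (3/2)k_BT = 1.5 × 1.381 × 10⁻²³ × 329 = 6.815 × 10⁻²¹ J.
p = √(2mKE) = √(2 × 1.674 × 10⁻²⁷ × 6.815 × 10⁻²¹) = 4.777 × 10⁻²⁴ kg·m/s.
λ = h/p = 1.39 × 10⁻¹⁰ m = 139 pm.

λ = 139 pm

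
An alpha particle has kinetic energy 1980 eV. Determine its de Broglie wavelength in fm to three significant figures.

KE = 1980 eV = 3.172 × 10⁻¹⁶ J.
p = √(2mKE) = √(2 × 6.645 × 10⁻²⁷ × 3.172 × 10⁻¹⁶) = 2.053 × 10⁻²¹ kg·m/s.
λ = h/p = 6.626 × 10⁻³⁴ / 2.053 × 10⁻²¹ = 3.23 × 10⁻¹³ m = 323 fm.

λ = 323 fm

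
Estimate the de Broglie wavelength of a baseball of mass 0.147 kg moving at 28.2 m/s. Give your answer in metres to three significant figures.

λ = 1.60 × 10⁻³⁴ m

p = mv = 0.147 × 28.2 = 4.145 kg·m/s.
λ = h/p = 6.626 × 10⁻³⁴ / 4.145 = 1.60 × 10⁻³⁴ m.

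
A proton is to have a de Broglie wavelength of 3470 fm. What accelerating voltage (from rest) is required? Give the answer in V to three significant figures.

V = 68.0 V

p = h/λ = 6.626 × 10⁻³⁴ / 3.470 × 10⁻¹² = 1.910 × 10⁻²² kg·m/s.
KE = p²/(2m) = 1.090 × 10⁻¹⁷ J.
V = KE/e = 1.090 × 10⁻¹⁷ / (1.602 × 10⁻¹⁹) = 68.0 V.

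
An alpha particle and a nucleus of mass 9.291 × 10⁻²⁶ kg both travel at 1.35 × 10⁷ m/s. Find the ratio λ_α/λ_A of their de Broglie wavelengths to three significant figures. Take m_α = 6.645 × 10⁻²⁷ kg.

λ_α/λ_A = 14.0

At fixed v, p = mv so λ = h/(mv) ∝ 1/m.
λ_α/λ_A = m_A/m_α = 9.291 × 10⁻²⁶/6.645 × 10⁻²⁷ = 14.0.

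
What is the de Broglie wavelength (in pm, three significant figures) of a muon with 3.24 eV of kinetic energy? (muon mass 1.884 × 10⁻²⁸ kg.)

KE = 3.24 eV = 5.190 × 10⁻¹⁹ J.
p = √(2mKE) = √(2 × 1.884 × 10⁻²⁸ × 5.190 × 10⁻¹⁹) = 1.398 × 10⁻²³ kg·m/s.
λ = h/p = 6.626 × 10⁻³⁴ / 1.398 × 10⁻²³ = 4.74 × 10⁻¹¹ m = 47.4 pm.

λ = 47.4 pm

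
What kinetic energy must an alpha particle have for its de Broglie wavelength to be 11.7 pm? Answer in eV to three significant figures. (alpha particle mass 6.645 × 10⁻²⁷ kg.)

p = h/λ = 6.626 × 10⁻³⁴ / 1.170 × 10⁻¹¹ = 5.663 × 10⁻²³ kg·m/s.
KE = p²/(2m) = (5.663 × 10⁻²³)² / (2 × 6.645 × 10⁻²⁷) = 2.413 × 10⁻¹⁹ J = 1.51 eV.

KE = 1.51 eV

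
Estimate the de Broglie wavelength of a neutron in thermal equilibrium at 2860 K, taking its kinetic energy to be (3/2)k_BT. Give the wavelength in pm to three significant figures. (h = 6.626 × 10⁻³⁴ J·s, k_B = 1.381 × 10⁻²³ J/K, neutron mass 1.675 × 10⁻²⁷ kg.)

λ = 47.0 pm

KE = (3/2)k_BT = 1.5 × 1.381 × 10⁻²³ × 2860 = 5.924 × 10⁻²⁰ J.
p = √(2mKE) = √(2 × 1.675 × 10⁻²⁷ × 5.924 × 10⁻²⁰) = 1.409 × 10⁻²³ kg·m/s.
λ = h/p = 4.70 × 10⁻¹¹ m = 47.0 pm.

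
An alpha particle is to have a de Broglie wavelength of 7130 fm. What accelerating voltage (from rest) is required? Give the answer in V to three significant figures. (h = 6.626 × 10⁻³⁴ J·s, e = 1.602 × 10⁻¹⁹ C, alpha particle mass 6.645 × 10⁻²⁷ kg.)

V = 2.03 V

p = h/λ = 6.626 × 10⁻³⁴ / 7.130 × 10⁻¹² = 9.293 × 10⁻²³ kg·m/s.
KE = p²/(2m) = 6.498 × 10⁻¹⁹ J.
V = KE/2e = 6.498 × 10⁻¹⁹ / (2 × 1.602 × 10⁻¹⁹) = 2.03 V.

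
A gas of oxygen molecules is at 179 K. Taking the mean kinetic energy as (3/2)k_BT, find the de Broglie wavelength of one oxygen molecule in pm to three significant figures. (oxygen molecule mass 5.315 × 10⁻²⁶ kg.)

λ = 33.4 pm

KE = (3/2)k_BT = 1.5 × 1.381 × 10⁻²³ × 179 = 3.708 × 10⁻²¹ J.
p = √(2mKE) = √(2 × 5.315 × 10⁻²⁶ × 3.708 × 10⁻²¹) = 1.985 × 10⁻²³ kg·m/s.
λ = h/p = 3.34 × 10⁻¹¹ m = 33.4 pm.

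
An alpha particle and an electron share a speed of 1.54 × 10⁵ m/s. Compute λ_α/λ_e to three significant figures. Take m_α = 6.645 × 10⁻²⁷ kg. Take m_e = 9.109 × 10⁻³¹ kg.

At fixed v, p = mv so λ = h/(mv) ∝ 1/m.
λ_α/λ_e = m_e/m_α = 9.109 × 10⁻³¹/6.645 × 10⁻²⁷ = 1.37 × 10⁻⁴.

λ_α/λ_e = 1.37 × 10⁻⁴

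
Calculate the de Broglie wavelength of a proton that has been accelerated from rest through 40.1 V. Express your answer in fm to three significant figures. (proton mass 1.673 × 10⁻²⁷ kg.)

λ = 4520 fm

KE = eV = 1.602 × 10⁻¹⁹ × 40.10 = 6.424 × 10⁻¹⁸ J.
p = √(2mKE) = √(2 × 1.673 × 10⁻²⁷ × 6.424 × 10⁻¹⁸) = 1.466 × 10⁻²² kg·m/s.
λ = h/p = 6.626 × 10⁻³⁴ / 1.466 × 10⁻²² = 4.52 × 10⁻¹² m = 4520 fm.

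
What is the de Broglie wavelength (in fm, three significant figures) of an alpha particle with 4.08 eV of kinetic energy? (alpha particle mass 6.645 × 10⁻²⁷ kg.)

KE = 4.08 eV = 6.536 × 10⁻¹⁹ J.
p = √(2mKE) = √(2 × 6.645 × 10⁻²⁷ × 6.536 × 10⁻¹⁹) = 9.320 × 10⁻²³ kg·m/s.
λ = h/p = 6.626 × 10⁻³⁴ / 9.320 × 10⁻²³ = 7.11 × 10⁻¹² m = 7110 fm.

λ = 7110 fm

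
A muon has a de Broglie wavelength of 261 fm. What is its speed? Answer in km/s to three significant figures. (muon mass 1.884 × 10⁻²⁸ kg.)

v = 1.35 × 10⁴ km/s

p = h/λ = 6.626 × 10⁻³⁴ / 2.610 × 10⁻¹³ = 2.539 × 10⁻²¹ kg·m/s.
v = p/m = 2.539 × 10⁻²¹ / 1.884 × 10⁻²⁸ = 1.35 × 10⁷ m/s = 1.35 × 10⁴ km/s.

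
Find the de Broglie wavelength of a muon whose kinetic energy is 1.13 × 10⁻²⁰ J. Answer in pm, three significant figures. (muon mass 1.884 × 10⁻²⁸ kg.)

λ = 321 pm

p = √(2mKE) = √(2 × 1.884 × 10⁻²⁸ × 1.130 × 10⁻²⁰) = 2.063 × 10⁻²⁴ kg·m/s.
λ = h/p = 6.626 × 10⁻³⁴ / 2.063 × 10⁻²⁴ = 3.21 × 10⁻¹⁰ m = 321 pm.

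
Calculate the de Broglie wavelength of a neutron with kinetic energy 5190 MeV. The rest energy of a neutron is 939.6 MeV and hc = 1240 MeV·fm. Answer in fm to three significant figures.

λ = 0.205 fm

Total energy E = KE + m₀c² = 5190 + 939.6 = 6129.6 MeV.
(pc)² = E² − (m₀c²)² = (6129.6)² − (939.6)² = 3.669 × 10⁷ MeV², so pc = 6057 MeV.
λ = hc/(pc) = 1240 MeV·fm / 6057 MeV = 0.205 fm.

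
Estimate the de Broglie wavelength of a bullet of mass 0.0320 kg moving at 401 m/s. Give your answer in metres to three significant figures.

p = mv = 0.0320 × 401 = 1.283 × 10¹ kg·m/s.
λ = h/p = 6.626 × 10⁻³⁴ / 1.283 × 10¹ = 5.16 × 10⁻³⁵ m.

λ = 5.16 × 10⁻³⁵ m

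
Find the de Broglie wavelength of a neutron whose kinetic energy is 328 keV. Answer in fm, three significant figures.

KE = 328 keV = 5.255 × 10⁻¹⁴ J.
p = √(2mKE) = √(2 × 1.675 × 10⁻²⁷ × 5.255 × 10⁻¹⁴) = 1.327 × 10⁻²⁰ kg·m/s.
λ = h/p = 6.626 × 10⁻³⁴ / 1.327 × 10⁻²⁰ = 4.99 × 10⁻¹⁴ m = 49.9 fm.

λ = 49.9 fm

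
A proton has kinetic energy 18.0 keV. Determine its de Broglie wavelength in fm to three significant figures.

λ = 213 fm

KE = 18.0 keV = 2.884 × 10⁻¹⁵ J.
p = √(2mKE) = √(2 × 1.673 × 10⁻²⁷ × 2.884 × 10⁻¹⁵) = 3.106 × 10⁻²¹ kg·m/s.
λ = h/p = 6.626 × 10⁻³⁴ / 3.106 × 10⁻²¹ = 2.13 × 10⁻¹³ m = 213 fm.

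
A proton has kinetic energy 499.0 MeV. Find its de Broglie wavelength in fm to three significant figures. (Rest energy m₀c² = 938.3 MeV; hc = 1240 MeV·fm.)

Total energy E = KE + m₀c² = 499.0 + 938.3 = 1437.3 MeV.
(pc)² = E² − (m₀c²)² = (1437.3)² − (938.3)² = 1.185 × 10⁶ MeV², so pc = 1089 MeV.
λ = hc/(pc) = 1240 MeV·fm / 1089 MeV = 1.14 fm.

λ = 1.14 fm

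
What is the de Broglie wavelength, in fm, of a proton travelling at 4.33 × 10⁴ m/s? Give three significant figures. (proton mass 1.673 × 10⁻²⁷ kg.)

λ = 9150 fm

p = mv = 1.673 × 10⁻²⁷ × 4.33 × 10⁴ = 7.244 × 10⁻²³ kg·m/s.
λ = h/p = 6.626 × 10⁻³⁴ / 7.244 × 10⁻²³ = 9.15 × 10⁻¹² m = 9150 fm.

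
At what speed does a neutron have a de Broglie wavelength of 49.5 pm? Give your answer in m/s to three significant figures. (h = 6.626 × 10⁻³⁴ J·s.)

p = h/λ = 6.626 × 10⁻³⁴ / 4.950 × 10⁻¹¹ = 1.339 × 10⁻²³ kg·m/s.
v = p/m = 1.339 × 10⁻²³ / 1.675 × 10⁻²⁷ = 7.99 × 10³ m/s = 7990 m/s.

v = 7990 m/s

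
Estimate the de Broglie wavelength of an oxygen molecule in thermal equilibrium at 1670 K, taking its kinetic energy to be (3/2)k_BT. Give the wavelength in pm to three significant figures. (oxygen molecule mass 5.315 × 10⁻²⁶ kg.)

λ = 10.9 pm

KE = (3/2)k_BT = 1.5 × 1.381 × 10⁻²³ × 1670 = 3.459 × 10⁻²⁰ J.
p = √(2mKE) = √(2 × 5.315 × 10⁻²⁶ × 3.459 × 10⁻²⁰) = 6.064 × 10⁻²³ kg·m/s.
λ = h/p = 1.09 × 10⁻¹¹ m = 10.9 pm.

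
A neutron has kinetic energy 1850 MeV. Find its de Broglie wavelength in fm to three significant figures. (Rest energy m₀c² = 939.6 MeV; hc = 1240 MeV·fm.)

λ = 0.472 fm

Total energy E = KE + m₀c² = 1850 + 939.6 = 2789.6 MeV.
(pc)² = E² − (m₀c²)² = (2789.6)² − (939.6)² = 6.899 × 10⁶ MeV², so pc = 2627 MeV.
λ = hc/(pc) = 1240 MeV·fm / 2627 MeV = 0.472 fm.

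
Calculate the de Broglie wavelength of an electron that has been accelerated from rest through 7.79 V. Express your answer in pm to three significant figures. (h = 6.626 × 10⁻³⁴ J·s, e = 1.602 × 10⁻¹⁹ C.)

KE = eV = 1.602 × 10⁻¹⁹ × 7.790 = 1.248 × 10⁻¹⁸ J.
p = √(2mKE) = √(2 × 9.109 × 10⁻³¹ × 1.248 × 10⁻¹⁸) = 1.508 × 10⁻²⁴ kg·m/s.
λ = h/p = 6.626 × 10⁻³⁴ / 1.508 × 10⁻²⁴ = 4.39 × 10⁻¹⁰ m = 439 pm.

λ = 439 pm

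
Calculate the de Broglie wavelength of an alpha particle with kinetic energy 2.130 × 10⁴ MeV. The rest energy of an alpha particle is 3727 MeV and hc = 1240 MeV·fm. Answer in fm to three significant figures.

Total energy E = KE + m₀c² = 2.130 × 10⁴ + 3727 = 25027 MeV.
(pc)² = E² − (m₀c²)² = (25027)² − (3727)² = 6.125 × 10⁸ MeV², so pc = 2.475 × 10⁴ MeV.
λ = hc/(pc) = 1240 MeV·fm / 2.475 × 10⁴ MeV = 0.0501 fm.

λ = 0.0501 fm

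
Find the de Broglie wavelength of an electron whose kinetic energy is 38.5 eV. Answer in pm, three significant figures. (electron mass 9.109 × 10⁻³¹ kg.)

λ = 198 pm

KE = 38.5 eV = 6.168 × 10⁻¹⁸ J.
p = √(2mKE) = √(2 × 9.109 × 10⁻³¹ × 6.168 × 10⁻¹⁸) = 3.352 × 10⁻²⁴ kg·m/s.
λ = h/p = 6.626 × 10⁻³⁴ / 3.352 × 10⁻²⁴ = 1.98 × 10⁻¹⁰ m = 198 pm.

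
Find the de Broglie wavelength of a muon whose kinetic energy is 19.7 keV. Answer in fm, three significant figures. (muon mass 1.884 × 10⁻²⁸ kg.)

KE = 19.7 keV = 3.156 × 10⁻¹⁵ J.
p = √(2mKE) = √(2 × 1.884 × 10⁻²⁸ × 3.156 × 10⁻¹⁵) = 1.090 × 10⁻²¹ kg·m/s.
λ = h/p = 6.626 × 10⁻³⁴ / 1.090 × 10⁻²¹ = 6.08 × 10⁻¹³ m = 608 fm.

λ = 608 fm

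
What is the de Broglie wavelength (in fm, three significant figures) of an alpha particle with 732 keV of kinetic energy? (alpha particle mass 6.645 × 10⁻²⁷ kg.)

λ = 16.8 fm

KE = 732 keV = 1.173 × 10⁻¹³ J.
p = √(2mKE) = √(2 × 6.645 × 10⁻²⁷ × 1.173 × 10⁻¹³) = 3.948 × 10⁻²⁰ kg·m/s.
λ = h/p = 6.626 × 10⁻³⁴ / 3.948 × 10⁻²⁰ = 1.68 × 10⁻¹⁴ m = 16.8 fm.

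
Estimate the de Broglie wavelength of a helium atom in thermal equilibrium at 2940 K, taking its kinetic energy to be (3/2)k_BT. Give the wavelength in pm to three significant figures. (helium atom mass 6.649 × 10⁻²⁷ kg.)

λ = 23.3 pm

KE = (3/2)k_BT = 1.5 × 1.381 × 10⁻²³ × 2940 = 6.090 × 10⁻²⁰ J.
p = √(2mKE) = √(2 × 6.649 × 10⁻²⁷ × 6.090 × 10⁻²⁰) = 2.846 × 10⁻²³ kg·m/s.
λ = h/p = 2.33 × 10⁻¹¹ m = 23.3 pm.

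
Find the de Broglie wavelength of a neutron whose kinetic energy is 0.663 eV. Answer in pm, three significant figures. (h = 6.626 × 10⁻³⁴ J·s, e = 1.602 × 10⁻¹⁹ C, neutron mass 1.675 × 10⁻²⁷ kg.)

KE = 0.663 eV = 1.062 × 10⁻¹⁹ J.
p = √(2mKE) = √(2 × 1.675 × 10⁻²⁷ × 1.062 × 10⁻¹⁹) = 1.886 × 10⁻²³ kg·m/s.
λ = h/p = 6.626 × 10⁻³⁴ / 1.886 × 10⁻²³ = 3.51 × 10⁻¹¹ m = 35.1 pm.

λ = 35.1 pm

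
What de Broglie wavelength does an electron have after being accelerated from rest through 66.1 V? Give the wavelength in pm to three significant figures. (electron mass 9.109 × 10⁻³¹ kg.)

KE = eV = 1.602 × 10⁻¹⁹ × 66.10 = 1.059 × 10⁻¹⁷ J.
p = √(2mKE) = √(2 × 9.109 × 10⁻³¹ × 1.059 × 10⁻¹⁷) = 4.392 × 10⁻²⁴ kg·m/s.
λ = h/p = 6.626 × 10⁻³⁴ / 4.392 × 10⁻²⁴ = 1.51 × 10⁻¹⁰ m = 151 pm.

λ = 151 pm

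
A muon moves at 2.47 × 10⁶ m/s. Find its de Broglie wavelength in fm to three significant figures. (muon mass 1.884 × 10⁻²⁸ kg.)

λ = 1420 fm

p = mv = 1.884 × 10⁻²⁸ × 2.47 × 10⁶ = 4.653 × 10⁻²² kg·m/s.
λ = h/p = 6.626 × 10⁻³⁴ / 4.653 × 10⁻²² = 1.42 × 10⁻¹² m = 1420 fm.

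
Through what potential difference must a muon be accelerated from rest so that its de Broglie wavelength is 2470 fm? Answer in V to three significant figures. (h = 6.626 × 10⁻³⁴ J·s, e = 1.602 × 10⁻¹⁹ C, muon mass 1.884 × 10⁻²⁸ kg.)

p = h/λ = 6.626 × 10⁻³⁴ / 2.470 × 10⁻¹² = 2.683 × 10⁻²² kg·m/s.
KE = p²/(2m) = 1.910 × 10⁻¹⁶ J.
V = KE/e = 1.910 × 10⁻¹⁶ / (1.602 × 10⁻¹⁹) = 1190 V.

V = 1190 V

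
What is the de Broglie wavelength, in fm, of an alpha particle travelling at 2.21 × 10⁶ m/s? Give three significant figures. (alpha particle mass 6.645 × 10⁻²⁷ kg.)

λ = 45.1 fm

p = mv = 6.645 × 10⁻²⁷ × 2.21 × 10⁶ = 1.469 × 10⁻²⁰ kg·m/s.
λ = h/p = 6.626 × 10⁻³⁴ / 1.469 × 10⁻²⁰ = 4.51 × 10⁻¹⁴ m = 45.1 fm.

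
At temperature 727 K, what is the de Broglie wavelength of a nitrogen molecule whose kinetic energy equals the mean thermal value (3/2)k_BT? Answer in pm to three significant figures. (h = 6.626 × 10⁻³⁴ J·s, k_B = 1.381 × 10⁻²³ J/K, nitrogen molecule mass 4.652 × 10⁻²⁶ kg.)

KE = (3/2)k_BT = 1.5 × 1.381 × 10⁻²³ × 727 = 1.506 × 10⁻²⁰ J.
p = √(2mKE) = √(2 × 4.652 × 10⁻²⁶ × 1.506 × 10⁻²⁰) = 3.743 × 10⁻²³ kg·m/s.
λ = h/p = 1.77 × 10⁻¹¹ m = 17.7 pm.

λ = 17.7 pm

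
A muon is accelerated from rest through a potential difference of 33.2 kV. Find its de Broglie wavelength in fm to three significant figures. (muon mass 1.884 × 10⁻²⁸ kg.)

KE = eV = 1.602 × 10⁻¹⁹ × 3.320 × 10⁴ = 5.319 × 10⁻¹⁵ J.
p = √(2mKE) = √(2 × 1.884 × 10⁻²⁸ × 5.319 × 10⁻¹⁵) = 1.416 × 10⁻²¹ kg·m/s.
λ = h/p = 6.626 × 10⁻³⁴ / 1.416 × 10⁻²¹ = 4.68 × 10⁻¹³ m = 468 fm.

λ = 468 fm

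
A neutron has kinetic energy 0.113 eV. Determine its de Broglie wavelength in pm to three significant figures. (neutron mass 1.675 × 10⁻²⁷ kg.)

λ = 85.1 pm

KE = 0.113 eV = 1.810 × 10⁻²⁰ J.
p = √(2mKE) = √(2 × 1.675 × 10⁻²⁷ × 1.810 × 10⁻²⁰) = 7.787 × 10⁻²⁴ kg·m/s.
λ = h/p = 6.626 × 10⁻³⁴ / 7.787 × 10⁻²⁴ = 8.51 × 10⁻¹¹ m = 85.1 pm.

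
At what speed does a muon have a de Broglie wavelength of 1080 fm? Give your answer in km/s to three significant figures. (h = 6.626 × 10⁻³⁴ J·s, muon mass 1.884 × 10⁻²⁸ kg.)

v = 3260 km/s

p = h/λ = 6.626 × 10⁻³⁴ / 1.080 × 10⁻¹² = 6.135 × 10⁻²² kg·m/s.
v = p/m = 6.135 × 10⁻²² / 1.884 × 10⁻²⁸ = 3.26 × 10⁶ m/s = 3260 km/s.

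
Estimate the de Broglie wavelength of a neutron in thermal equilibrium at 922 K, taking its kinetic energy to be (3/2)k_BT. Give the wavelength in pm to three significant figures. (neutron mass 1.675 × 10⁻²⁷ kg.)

KE = (3/2)k_BT = 1.5 × 1.381 × 10⁻²³ × 922 = 1.910 × 10⁻²⁰ J.
p = √(2mKE) = √(2 × 1.675 × 10⁻²⁷ × 1.910 × 10⁻²⁰) = 7.999 × 10⁻²⁴ kg·m/s.
λ = h/p = 8.28 × 10⁻¹¹ m = 82.8 pm.

λ = 82.8 pm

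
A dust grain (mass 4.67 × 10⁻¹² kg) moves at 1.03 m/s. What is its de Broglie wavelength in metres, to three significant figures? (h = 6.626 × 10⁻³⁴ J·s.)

λ = 1.38 × 10⁻²² m

p = mv = 4.67 × 10⁻¹² × 1.03 = 4.810 × 10⁻¹² kg·m/s.
λ = h/p = 6.626 × 10⁻³⁴ / 4.810 × 10⁻¹² = 1.38 × 10⁻²² m.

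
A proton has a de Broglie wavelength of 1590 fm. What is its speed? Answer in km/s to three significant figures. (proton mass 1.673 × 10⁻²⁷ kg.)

v = 249 km/s

p = h/λ = 6.626 × 10⁻³⁴ / 1.590 × 10⁻¹² = 4.167 × 10⁻²² kg·m/s.
v = p/m = 4.167 × 10⁻²² / 1.673 × 10⁻²⁷ = 2.49 × 10⁵ m/s = 249 km/s.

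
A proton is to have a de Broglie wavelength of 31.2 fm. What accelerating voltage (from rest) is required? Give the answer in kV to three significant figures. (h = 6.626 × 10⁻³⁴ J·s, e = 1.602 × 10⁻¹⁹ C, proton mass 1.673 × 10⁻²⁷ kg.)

p = h/λ = 6.626 × 10⁻³⁴ / 3.120 × 10⁻¹⁴ = 2.124 × 10⁻²⁰ kg·m/s.
KE = p²/(2m) = 1.348 × 10⁻¹³ J.
V = KE/e = 1.348 × 10⁻¹³ / (1.602 × 10⁻¹⁹) = 841 kV.

V = 841 kV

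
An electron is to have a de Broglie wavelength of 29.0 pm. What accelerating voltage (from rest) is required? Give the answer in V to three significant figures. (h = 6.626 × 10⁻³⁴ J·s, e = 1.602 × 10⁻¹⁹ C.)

V = 1790 V

p = h/λ = 6.626 × 10⁻³⁴ / 2.900 × 10⁻¹¹ = 2.285 × 10⁻²³ kg·m/s.
KE = p²/(2m) = 2.866 × 10⁻¹⁶ J.
V = KE/e = 2.866 × 10⁻¹⁶ / (1.602 × 10⁻¹⁹) = 1790 V.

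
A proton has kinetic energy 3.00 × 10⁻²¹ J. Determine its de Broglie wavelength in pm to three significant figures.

p = √(2mKE) = √(2 × 1.673 × 10⁻²⁷ × 3.000 × 10⁻²¹) = 3.168 × 10⁻²⁴ kg·m/s.
λ = h/p = 6.626 × 10⁻³⁴ / 3.168 × 10⁻²⁴ = 2.09 × 10⁻¹⁰ m = 209 pm.

λ = 209 pm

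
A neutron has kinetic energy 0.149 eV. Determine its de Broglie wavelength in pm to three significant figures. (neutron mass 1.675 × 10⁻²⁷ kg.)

λ = 74.1 pm

KE = 0.149 eV = 2.387 × 10⁻²⁰ J.
p = √(2mKE) = √(2 × 1.675 × 10⁻²⁷ × 2.387 × 10⁻²⁰) = 8.942 × 10⁻²⁴ kg·m/s.
λ = h/p = 6.626 × 10⁻³⁴ / 8.942 × 10⁻²⁴ = 7.41 × 10⁻¹¹ m = 74.1 pm.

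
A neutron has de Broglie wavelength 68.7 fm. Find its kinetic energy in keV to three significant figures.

p = h/λ = 6.626 × 10⁻³⁴ / 6.870 × 10⁻¹⁴ = 9.645 × 10⁻²¹ kg·m/s.
KE = p²/(2m) = (9.645 × 10⁻²¹)² / (2 × 1.675 × 10⁻²⁷) = 2.777 × 10⁻¹⁴ J = 173 keV.

KE = 173 keV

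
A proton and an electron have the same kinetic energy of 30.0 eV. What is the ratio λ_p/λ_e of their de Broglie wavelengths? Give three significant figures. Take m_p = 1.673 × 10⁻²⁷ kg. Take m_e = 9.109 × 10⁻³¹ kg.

At fixed KE, p = √(2mKE) so λ = h/p ∝ 1/√m.
λ_p/λ_e = √(m_e/m_p) = √(9.109 × 10⁻³¹/1.673 × 10⁻²⁷) = √(5.445 × 10⁻⁴) = 0.0233.

λ_p/λ_e = 0.0233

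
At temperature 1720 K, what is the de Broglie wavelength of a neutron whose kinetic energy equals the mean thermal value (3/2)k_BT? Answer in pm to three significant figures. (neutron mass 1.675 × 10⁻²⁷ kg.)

KE = (3/2)k_BT = 1.5 × 1.381 × 10⁻²³ × 1720 = 3.563 × 10⁻²⁰ J.
p = √(2mKE) = √(2 × 1.675 × 10⁻²⁷ × 3.563 × 10⁻²⁰) = 1.093 × 10⁻²³ kg·m/s.
λ = h/p = 6.06 × 10⁻¹¹ m = 60.6 pm.

λ = 60.6 pm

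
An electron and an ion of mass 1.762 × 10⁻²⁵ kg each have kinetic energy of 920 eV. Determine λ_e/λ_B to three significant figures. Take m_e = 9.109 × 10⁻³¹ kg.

λ_e/λ_B = 440

At fixed KE, p = √(2mKE) so λ = h/p ∝ 1/√m.
λ_e/λ_B = √(m_B/m_e) = √(1.762 × 10⁻²⁵/9.109 × 10⁻³¹) = √(1.934 × 10⁵) = 440.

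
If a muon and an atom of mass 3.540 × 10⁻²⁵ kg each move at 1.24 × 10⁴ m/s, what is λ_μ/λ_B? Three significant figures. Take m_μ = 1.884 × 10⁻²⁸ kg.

At fixed v, p = mv so λ = h/(mv) ∝ 1/m.
λ_μ/λ_B = m_B/m_μ = 3.540 × 10⁻²⁵/1.884 × 10⁻²⁸ = 1880.

λ_μ/λ_B = 1880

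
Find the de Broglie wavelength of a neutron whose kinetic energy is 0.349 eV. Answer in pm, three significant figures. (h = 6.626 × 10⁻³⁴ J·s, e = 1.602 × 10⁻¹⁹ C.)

λ = 48.4 pm

KE = 0.349 eV = 5.591 × 10⁻²⁰ J.
p = √(2mKE) = √(2 × 1.675 × 10⁻²⁷ × 5.591 × 10⁻²⁰) = 1.369 × 10⁻²³ kg·m/s.
λ = h/p = 6.626 × 10⁻³⁴ / 1.369 × 10⁻²³ = 4.84 × 10⁻¹¹ m = 48.4 pm.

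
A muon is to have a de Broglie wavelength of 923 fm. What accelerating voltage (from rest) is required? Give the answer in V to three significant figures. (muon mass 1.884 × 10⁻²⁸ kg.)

V = 8540 V

p = h/λ = 6.626 × 10⁻³⁴ / 9.230 × 10⁻¹³ = 7.179 × 10⁻²² kg·m/s.
KE = p²/(2m) = 1.368 × 10⁻¹⁵ J.
V = KE/e = 1.368 × 10⁻¹⁵ / (1.602 × 10⁻¹⁹) = 8540 V.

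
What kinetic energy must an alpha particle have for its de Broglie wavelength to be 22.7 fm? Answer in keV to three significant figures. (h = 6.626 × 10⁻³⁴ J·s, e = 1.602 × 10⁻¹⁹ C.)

p = h/λ = 6.626 × 10⁻³⁴ / 2.270 × 10⁻¹⁴ = 2.919 × 10⁻²⁰ kg·m/s.
KE = p²/(2m) = (2.919 × 10⁻²⁰)² / (2 × 6.645 × 10⁻²⁷) = 6.411 × 10⁻¹⁴ J = 400 keV.

KE = 400 keV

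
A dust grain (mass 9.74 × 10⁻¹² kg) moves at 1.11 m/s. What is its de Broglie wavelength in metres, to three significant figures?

p = mv = 9.74 × 10⁻¹² × 1.11 = 1.081 × 10⁻¹¹ kg·m/s.
λ = h/p = 6.626 × 10⁻³⁴ / 1.081 × 10⁻¹¹ = 6.13 × 10⁻²³ m.

λ = 6.13 × 10⁻²³ m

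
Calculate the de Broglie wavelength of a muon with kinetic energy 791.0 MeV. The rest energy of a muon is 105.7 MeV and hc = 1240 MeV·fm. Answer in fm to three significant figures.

λ = 1.39 fm

Total energy E = KE + m₀c² = 791.0 + 105.7 = 896.7 MeV.
(pc)² = E² − (m₀c²)² = (896.7)² − (105.7)² = 7.929 × 10⁵ MeV², so pc = 890.4 MeV.
λ = hc/(pc) = 1240 MeV·fm / 890.4 MeV = 1.39 fm.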